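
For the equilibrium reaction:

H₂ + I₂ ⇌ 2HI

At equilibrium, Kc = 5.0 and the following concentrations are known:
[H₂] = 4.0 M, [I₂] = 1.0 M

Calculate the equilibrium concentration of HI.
[HI] = 4.4721 M

Kc = ([HI]^2) / ([H₂] × [I₂]) = 5.0
[HI]^2 = Kc · (reactant terms)/(other product terms) = 5.0 · 4 / 1 = 20
[HI] = (20)^(1/2) = 4.4721 M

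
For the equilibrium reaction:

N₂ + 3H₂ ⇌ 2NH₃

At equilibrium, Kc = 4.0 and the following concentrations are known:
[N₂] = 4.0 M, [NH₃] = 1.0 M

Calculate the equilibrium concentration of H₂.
[H₂] = 0.3969 M

Kc = ([NH₃]^2) / ([N₂] × [H₂]^3) = 4.0
[H₂]^3 = (product terms)/(Kc · other reactant terms) = 1 / (4.0 · 4) = 0.0625
[H₂] = (0.0625)^(1/3) = 0.3969 M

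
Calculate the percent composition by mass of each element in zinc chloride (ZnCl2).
Zn: 47.97%, Cl: 52.03%

Molar mass of ZnCl2 = 136.28 g/mol
% Zn = (1 × 65.38) / 136.28 × 100% = 65.38 / 136.28 × 100% = 47.97%
% Cl = (2 × 35.45) / 136.28 × 100% = 70.9 / 136.28 × 100% = 52.03%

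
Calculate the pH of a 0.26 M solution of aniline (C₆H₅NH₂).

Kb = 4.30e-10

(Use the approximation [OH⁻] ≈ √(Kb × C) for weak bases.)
pH = 9.02

[OH⁻] = √(Kb × C) = √(4.30e-10 × 0.26) = 1.0574e-05. pOH = 4.98, pH = 14 - pOH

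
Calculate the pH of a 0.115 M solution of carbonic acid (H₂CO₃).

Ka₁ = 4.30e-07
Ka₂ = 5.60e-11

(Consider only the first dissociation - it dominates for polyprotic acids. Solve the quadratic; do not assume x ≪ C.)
pH = 3.65

x² + Ka₁·x − Ka₁·C = 0 with Ka₁ = 4.30e-07, C = 0.115.
x = (−Ka₁ + √(Ka₁² + 4·Ka₁·C))/2 = 2.2216e-04 M, so pH = 3.65.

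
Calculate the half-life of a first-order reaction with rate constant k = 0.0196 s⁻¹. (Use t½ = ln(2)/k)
35.36 s

t½ = ln(2)/k = 0.6931/0.0196 = 35.36 s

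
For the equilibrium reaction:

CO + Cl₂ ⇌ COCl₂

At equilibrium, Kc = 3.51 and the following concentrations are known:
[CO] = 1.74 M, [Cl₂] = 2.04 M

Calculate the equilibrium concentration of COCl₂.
[COCl₂] = 12.4591 M

Kc = ([COCl₂]) / ([CO] × [Cl₂]) = 3.51
[COCl₂]^1 = Kc · (reactant terms)/(other product terms) = 3.51 · 3.5496 / 1 = 12.459
[COCl₂] = 12.4591 M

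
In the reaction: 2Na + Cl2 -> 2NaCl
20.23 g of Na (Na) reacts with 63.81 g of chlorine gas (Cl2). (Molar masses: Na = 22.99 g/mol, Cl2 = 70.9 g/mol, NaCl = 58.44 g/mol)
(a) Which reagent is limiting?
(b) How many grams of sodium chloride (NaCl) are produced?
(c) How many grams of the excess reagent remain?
(a) Na, (b) 51.42 g, (c) 32.62 g

Moles of Na = 20.23 g ÷ 22.99 g/mol = 0.879948 mol
Moles of Cl2 = 63.81 g ÷ 70.9 g/mol = 0.9 mol
Moles ÷ coefficient: Na: 0.879948/2 = 0.44, Cl2: 0.9/1 = 0.9
(a) Na has the smaller value, so Na is the limiting reagent.
(b) Moles of NaCl = 0.879948 mol Na × (2/2) = 0.879948 mol; mass = 0.879948 mol × 58.44 g/mol = 51.42 g
(c) Cl2 consumed = 0.879948 × (1/2) = 0.439974 mol; remaining = 0.9 − 0.439974 = 0.460026 mol; mass = 0.460026 mol × 70.9 g/mol = 32.62 g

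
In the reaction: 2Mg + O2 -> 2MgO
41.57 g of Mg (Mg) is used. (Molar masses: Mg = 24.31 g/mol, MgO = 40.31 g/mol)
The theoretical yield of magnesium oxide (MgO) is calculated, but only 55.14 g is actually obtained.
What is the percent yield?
Moles of Mg = 41.57 g ÷ 24.31 g/mol = 1.71 mol
Mole ratio: 2 mol MgO / 2 mol Mg
Moles of MgO = 1.71 × (2/2) = 1.71 mol
Theoretical yield = 1.71 mol × 40.31 g/mol = 68.93 g
Actual yield = 55.14 g
Percent yield = (55.14 / 68.93) × 100% = 80.0%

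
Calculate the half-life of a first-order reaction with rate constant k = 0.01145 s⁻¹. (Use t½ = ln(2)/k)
60.54 s

t½ = ln(2)/k = 0.6931/0.01145 = 60.54 s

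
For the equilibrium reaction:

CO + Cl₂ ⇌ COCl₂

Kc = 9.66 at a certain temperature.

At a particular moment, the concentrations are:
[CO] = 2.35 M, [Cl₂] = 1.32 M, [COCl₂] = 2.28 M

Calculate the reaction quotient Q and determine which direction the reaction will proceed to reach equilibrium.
Q = 0.735, Q < K, reaction proceeds forward (toward products)

Q = ([COCl₂]) / ([CO] × [Cl₂])
  = ((2.28)) / ((2.35)·(1.32)) = 2.28/3.102 = 0.735
Since Q = 0.735 < Kc = 9.66, the reaction proceeds forward (toward products) to reach equilibrium.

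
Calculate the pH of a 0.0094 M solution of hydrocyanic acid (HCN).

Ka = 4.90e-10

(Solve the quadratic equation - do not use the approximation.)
pH = 5.67

x² + Ka×x - Ka×C = 0. Using quadratic formula: [H⁺] = 2.1459e-06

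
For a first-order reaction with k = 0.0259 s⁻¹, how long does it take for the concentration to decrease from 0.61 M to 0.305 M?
26.76 s

From ln[A] = ln[A]₀ - k·t: t = ln([A]₀/[A])/k = ln(0.61/0.305)/0.0259 = ln(2.0000)/0.0259 = 0.6931/0.0259 = 26.76 s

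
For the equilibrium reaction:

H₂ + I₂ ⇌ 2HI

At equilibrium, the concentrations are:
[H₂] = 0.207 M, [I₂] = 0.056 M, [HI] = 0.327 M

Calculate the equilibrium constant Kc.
K_c = 9.2244

Kc = ([HI]^2) / ([H₂] × [I₂])
   = ((0.327)^2) / ((0.207)·(0.056))
   = 0.10693 / 0.011592 = 9.2244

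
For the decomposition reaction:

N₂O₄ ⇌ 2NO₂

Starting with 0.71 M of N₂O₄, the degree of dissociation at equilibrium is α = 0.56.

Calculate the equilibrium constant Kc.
K_c = 2.0241

x = α·[A]₀ = 0.56 × 0.71 = 0.3976 M dissociated.
At eq: [N₂O₄] = 0.71 − 0.3976 = 0.3124 M; [NO₂] = 2x = 0.7952 M.
Kc = [NO₂]²/[N₂O₄] = (0.7952)²/0.3124 = 2.024.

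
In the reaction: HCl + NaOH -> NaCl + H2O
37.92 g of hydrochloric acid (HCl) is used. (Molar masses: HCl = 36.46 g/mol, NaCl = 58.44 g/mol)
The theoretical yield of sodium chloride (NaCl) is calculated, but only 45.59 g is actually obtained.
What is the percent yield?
Moles of HCl = 37.92 g ÷ 36.46 g/mol = 1.04004 mol
Mole ratio: 1 mol NaCl / 1 mol HCl
Moles of NaCl = 1.04004 × (1/1) = 1.04004 mol
Theoretical yield = 1.04004 mol × 58.44 g/mol = 60.78 g
Actual yield = 45.59 g
Percent yield = (45.59 / 60.78) × 100% = 75.0%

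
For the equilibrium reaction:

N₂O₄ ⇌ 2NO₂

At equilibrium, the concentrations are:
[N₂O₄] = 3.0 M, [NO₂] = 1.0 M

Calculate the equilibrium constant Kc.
K_c = 0.3333

Kc = ([NO₂]^2) / ([N₂O₄])
   = ((1.0)^2) / ((3.0))
   = 1 / 3 = 0.3333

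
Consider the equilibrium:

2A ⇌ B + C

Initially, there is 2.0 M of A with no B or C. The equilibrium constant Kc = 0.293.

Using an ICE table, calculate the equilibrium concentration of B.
[B] = 0.520 M

ICE: [A] = 2.0 − 2x, [B] = [C] = x.
Kc = x²/(2.0 − 2x)² = 0.293 ⇒ √Kc = x/(2.0 − 2x).
x = √0.293·2.0/(1 + 2√0.293) = 0.54129·2.0/2.0826 = 0.51983.
[B] = x = 0.520 M.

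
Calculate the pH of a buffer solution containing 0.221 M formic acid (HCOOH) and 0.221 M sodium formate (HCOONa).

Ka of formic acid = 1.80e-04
pH = 3.74

pKa = -log(1.80e-04) = 3.74. pH = pKa + log([A⁻]/[HA]) = 3.74 + log(0.221/0.221)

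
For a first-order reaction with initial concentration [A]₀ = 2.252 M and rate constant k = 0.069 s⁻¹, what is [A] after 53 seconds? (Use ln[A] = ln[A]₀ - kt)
0.0581 M

ln[A] = ln[A]₀ - k·t = ln(2.252) - (0.069)·(53) = 0.8118 - 3.6570 = -2.8452
[A] = e^(-2.8452) = 0.0581 M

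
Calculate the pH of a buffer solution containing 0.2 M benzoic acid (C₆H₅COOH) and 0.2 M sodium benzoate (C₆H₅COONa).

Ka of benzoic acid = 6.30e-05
pH = 4.20

pKa = -log(6.30e-05) = 4.20. pH = pKa + log([A⁻]/[HA]) = 4.20 + log(0.2/0.2)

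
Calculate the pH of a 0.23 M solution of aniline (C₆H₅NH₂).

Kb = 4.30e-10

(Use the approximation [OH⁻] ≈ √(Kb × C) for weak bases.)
pH = 9.00

[OH⁻] = √(Kb × C) = √(4.30e-10 × 0.23) = 9.9448e-06. pOH = 5.00, pH = 14 - pOH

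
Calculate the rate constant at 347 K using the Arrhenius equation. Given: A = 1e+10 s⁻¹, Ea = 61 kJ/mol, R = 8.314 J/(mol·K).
6.56e+00 s⁻¹

k = A·exp(-Ea/(R·T)) = 1e+10·exp(-61000/(8.314·347)) = 1e+10·exp(-21.1442) = 1e+10·6.5646e-10 = 6.56e+00 s⁻¹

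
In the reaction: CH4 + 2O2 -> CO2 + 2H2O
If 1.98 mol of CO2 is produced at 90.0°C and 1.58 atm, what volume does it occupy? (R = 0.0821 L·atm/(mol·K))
T = 90.0°C + 273.15 = 363.15 K
V = nRT/P = (1.98 × 0.0821 × 363.15) / 1.58
V = 37.36 L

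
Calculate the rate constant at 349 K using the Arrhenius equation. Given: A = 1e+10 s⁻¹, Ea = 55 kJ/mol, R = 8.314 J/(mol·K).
5.86e+01 s⁻¹

k = A·exp(-Ea/(R·T)) = 1e+10·exp(-55000/(8.314·349)) = 1e+10·exp(-18.9552) = 1e+10·5.8598e-09 = 5.86e+01 s⁻¹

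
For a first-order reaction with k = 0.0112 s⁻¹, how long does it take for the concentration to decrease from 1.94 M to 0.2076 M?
199.54 s

From ln[A] = ln[A]₀ - k·t: t = ln([A]₀/[A])/k = ln(1.94/0.2076)/0.0112 = ln(9.3449)/0.0112 = 2.2348/0.0112 = 199.54 s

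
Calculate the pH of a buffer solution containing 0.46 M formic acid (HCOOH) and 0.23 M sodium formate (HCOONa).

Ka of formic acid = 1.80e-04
pH = 3.44

pKa = -log(1.80e-04) = 3.74. pH = pKa + log([A⁻]/[HA]) = 3.74 + log(0.23/0.46)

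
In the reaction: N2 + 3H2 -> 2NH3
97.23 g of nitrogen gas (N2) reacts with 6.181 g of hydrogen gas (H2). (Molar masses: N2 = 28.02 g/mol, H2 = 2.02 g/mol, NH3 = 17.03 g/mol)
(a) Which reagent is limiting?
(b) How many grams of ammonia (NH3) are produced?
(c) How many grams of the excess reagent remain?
(a) H2, (b) 34.74 g, (c) 68.65 g

Moles of N2 = 97.23 g ÷ 28.02 g/mol = 3.47002 mol
Moles of H2 = 6.181 g ÷ 2.02 g/mol = 3.0599 mol
Moles ÷ coefficient: N2: 3.47002/1 = 3.47, H2: 3.0599/3 = 1.02
(a) H2 has the smaller value, so H2 is the limiting reagent.
(b) Moles of NH3 = 3.0599 mol H2 × (2/3) = 2.03993 mol; mass = 2.03993 mol × 17.03 g/mol = 34.74 g
(c) N2 consumed = 3.0599 × (1/3) = 1.01997 mol; remaining = 3.47002 − 1.01997 = 2.45005 mol; mass = 2.45005 mol × 28.02 g/mol = 68.65 g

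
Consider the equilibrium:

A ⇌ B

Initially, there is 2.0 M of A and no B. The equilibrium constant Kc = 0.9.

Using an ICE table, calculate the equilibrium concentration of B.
[B] = 0.947 M

ICE: [A] = 2.0 − x, [B] = x.
Kc = x/(2.0 − x) = 0.9 ⇒ x = 0.9·2.0/(1 + 0.9) = 1.8/1.9 = 0.9474.
[B] = x = 0.947 M.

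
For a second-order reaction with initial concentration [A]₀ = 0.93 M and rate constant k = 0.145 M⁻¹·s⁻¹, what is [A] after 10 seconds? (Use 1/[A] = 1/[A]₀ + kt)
0.3960 M

1/[A] = 1/[A]₀ + k·t = 1/0.93 + (0.145)·(10) = 1.0753 + 1.4500 = 2.5253
[A] = 1/2.5253 = 0.3960 M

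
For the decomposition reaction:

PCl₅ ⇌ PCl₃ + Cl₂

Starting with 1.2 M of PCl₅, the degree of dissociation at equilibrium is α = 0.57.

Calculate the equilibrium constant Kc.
K_c = 0.9067

x = α·[A]₀ = 0.57 × 1.2 = 0.684 M dissociated.
At eq: [PCl₅] = 1.2 − 0.684 = 0.516 M; [PCl₃] = [Cl₂] = x = 0.684 M.
Kc = [PCl₃][Cl₂]/[PCl₅] = (0.684)²/0.516 = 0.9067.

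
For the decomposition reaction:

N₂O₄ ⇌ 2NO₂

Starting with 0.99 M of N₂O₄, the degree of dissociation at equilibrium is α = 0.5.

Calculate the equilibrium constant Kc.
K_c = 1.9800

x = α·[A]₀ = 0.5 × 0.99 = 0.495 M dissociated.
At eq: [N₂O₄] = 0.99 − 0.495 = 0.495 M; [NO₂] = 2x = 0.99 M.
Kc = [NO₂]²/[N₂O₄] = (0.99)²/0.495 = 1.98.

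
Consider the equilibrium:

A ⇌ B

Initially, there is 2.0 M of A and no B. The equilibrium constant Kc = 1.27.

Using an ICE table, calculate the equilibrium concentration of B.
[B] = 1.119 M

ICE: [A] = 2.0 − x, [B] = x.
Kc = x/(2.0 − x) = 1.27 ⇒ x = 1.27·2.0/(1 + 1.27) = 2.54/2.27 = 1.119.
[B] = x = 1.119 M.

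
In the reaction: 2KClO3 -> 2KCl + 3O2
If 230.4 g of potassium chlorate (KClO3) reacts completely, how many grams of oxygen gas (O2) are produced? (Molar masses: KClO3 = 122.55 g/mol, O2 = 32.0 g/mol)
Moles of KClO3 = 230.4 g ÷ 122.55 g/mol = 1.88005 mol
Mole ratio: 3 mol O2 / 2 mol KClO3
Moles of O2 = 1.88005 × (3/2) = 2.82007 mol
Mass of O2 = 2.82007 mol × 32.0 g/mol = 90.24 g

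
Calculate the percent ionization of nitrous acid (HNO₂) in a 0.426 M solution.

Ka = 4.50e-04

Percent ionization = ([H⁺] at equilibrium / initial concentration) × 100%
Percent ionization = 3.2%

Let x = [H⁺]. Ka = x²/(C - x) ⇒ x² + (4.50e-04)x - (4.50e-04)(0.426) = 0. x = 1.3622e-02. Percent = (1.3622e-02/0.426) × 100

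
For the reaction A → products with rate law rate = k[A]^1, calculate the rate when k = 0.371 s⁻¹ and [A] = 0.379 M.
0.1406 M/s

rate = k·[A]^1 = 0.371·(0.379)^1 = 0.371·0.379 = 0.1406 M/s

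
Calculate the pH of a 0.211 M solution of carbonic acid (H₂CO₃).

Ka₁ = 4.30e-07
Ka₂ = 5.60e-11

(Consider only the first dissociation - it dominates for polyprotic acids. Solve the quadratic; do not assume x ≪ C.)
pH = 3.52

x² + Ka₁·x − Ka₁·C = 0 with Ka₁ = 4.30e-07, C = 0.211.
x = (−Ka₁ + √(Ka₁² + 4·Ka₁·C))/2 = 3.0100e-04 M, so pH = 3.52.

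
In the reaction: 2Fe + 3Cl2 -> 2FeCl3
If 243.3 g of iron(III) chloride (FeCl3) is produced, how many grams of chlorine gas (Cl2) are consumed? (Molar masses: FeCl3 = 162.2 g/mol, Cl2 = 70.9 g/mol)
Moles of FeCl3 = 243.3 g ÷ 162.2 g/mol = 1.5 mol
Mole ratio: 3 mol Cl2 / 2 mol FeCl3
Moles of Cl2 = 1.5 × (3/2) = 2.25 mol
Mass of Cl2 = 2.25 mol × 70.9 g/mol = 159.5 g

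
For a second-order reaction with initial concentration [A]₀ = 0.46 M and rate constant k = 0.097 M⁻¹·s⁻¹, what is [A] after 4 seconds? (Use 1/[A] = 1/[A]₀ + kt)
0.3903 M

1/[A] = 1/[A]₀ + k·t = 1/0.46 + (0.097)·(4) = 2.1739 + 0.3880 = 2.5619
[A] = 1/2.5619 = 0.3903 M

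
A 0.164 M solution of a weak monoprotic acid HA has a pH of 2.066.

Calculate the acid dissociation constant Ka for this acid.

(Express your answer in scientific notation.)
K_a = 4.75e-04

[H⁺] = 10^(−pH) = 10^(−2.066) = 8.590e-03 M. For HA ⇌ H⁺ + A⁻, Ka = x²/(C − x) = (8.590e-03)²/(0.164 − 8.590e-03) = 4.75e-04.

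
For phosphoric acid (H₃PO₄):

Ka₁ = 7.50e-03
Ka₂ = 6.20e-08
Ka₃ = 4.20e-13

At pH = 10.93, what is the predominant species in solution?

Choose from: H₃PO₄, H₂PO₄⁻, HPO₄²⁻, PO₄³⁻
HPO₄²⁻

pKa1 = 2.12, pKa2 = 7.21, pKa3 = 12.38. Each pKa is the crossover between adjacent species; pH = 10.93 lies in the region where HPO₄²⁻ predominates.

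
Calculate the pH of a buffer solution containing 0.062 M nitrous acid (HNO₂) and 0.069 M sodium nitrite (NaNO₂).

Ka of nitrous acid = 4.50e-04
pH = 3.39

pKa = -log(4.50e-04) = 3.35. pH = pKa + log([A⁻]/[HA]) = 3.35 + log(0.069/0.062)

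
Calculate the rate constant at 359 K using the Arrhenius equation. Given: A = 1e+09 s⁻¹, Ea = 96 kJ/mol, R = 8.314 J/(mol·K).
1.08e-05 s⁻¹

k = A·exp(-Ea/(R·T)) = 1e+09·exp(-96000/(8.314·359)) = 1e+09·exp(-32.1638) = 1e+09·1.0751e-14 = 1.08e-05 s⁻¹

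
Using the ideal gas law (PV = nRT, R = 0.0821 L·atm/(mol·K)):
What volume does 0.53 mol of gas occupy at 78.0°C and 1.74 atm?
T = 78.0°C + 273.15 = 351.15 K
V = nRT/P = (0.53 × 0.0821 × 351.15) / 1.74
V = 8.78 L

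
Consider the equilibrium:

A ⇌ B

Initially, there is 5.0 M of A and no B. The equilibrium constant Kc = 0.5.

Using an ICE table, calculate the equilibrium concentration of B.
[B] = 1.667 M

ICE: [A] = 5.0 − x, [B] = x.
Kc = x/(5.0 − x) = 0.5 ⇒ x = 0.5·5.0/(1 + 0.5) = 2.5/1.5 = 1.667.
[B] = x = 1.667 M.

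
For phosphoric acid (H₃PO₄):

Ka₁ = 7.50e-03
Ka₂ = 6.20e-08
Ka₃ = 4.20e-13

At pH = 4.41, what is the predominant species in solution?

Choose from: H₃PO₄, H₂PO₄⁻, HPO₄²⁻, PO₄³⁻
H₂PO₄⁻

pKa1 = 2.12, pKa2 = 7.21, pKa3 = 12.38. Each pKa is the crossover between adjacent species; pH = 4.41 lies in the region where H₂PO₄⁻ predominates.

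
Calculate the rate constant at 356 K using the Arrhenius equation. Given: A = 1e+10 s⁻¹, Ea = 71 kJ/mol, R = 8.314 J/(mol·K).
3.82e-01 s⁻¹

k = A·exp(-Ea/(R·T)) = 1e+10·exp(-71000/(8.314·356)) = 1e+10·exp(-23.9882) = 1e+10·3.8198e-11 = 3.82e-01 s⁻¹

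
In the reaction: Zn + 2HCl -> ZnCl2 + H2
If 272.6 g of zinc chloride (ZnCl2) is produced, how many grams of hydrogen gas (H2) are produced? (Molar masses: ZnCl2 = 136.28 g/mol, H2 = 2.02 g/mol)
Moles of ZnCl2 = 272.6 g ÷ 136.28 g/mol = 2.00029 mol
Mole ratio: 1 mol H2 / 1 mol ZnCl2
Moles of H2 = 2.00029 × (1/1) = 2.00029 mol
Mass of H2 = 2.00029 mol × 2.02 g/mol = 4.041 g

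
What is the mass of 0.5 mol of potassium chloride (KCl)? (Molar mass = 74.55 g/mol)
Mass = 0.5 mol × 74.55 g/mol = 37.27 g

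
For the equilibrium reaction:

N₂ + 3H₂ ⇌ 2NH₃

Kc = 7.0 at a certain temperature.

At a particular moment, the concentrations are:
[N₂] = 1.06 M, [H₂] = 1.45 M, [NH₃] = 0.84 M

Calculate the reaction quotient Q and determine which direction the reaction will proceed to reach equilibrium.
Q = 0.218, Q < K, reaction proceeds forward (toward products)

Q = ([NH₃]^2) / ([N₂] × [H₂]^3)
  = ((0.84)^2) / ((1.06)·(1.45)^3) = 0.7056/3.2315 = 0.2183
Since Q = 0.2183 < Kc = 7.0, the reaction proceeds forward (toward products) to reach equilibrium.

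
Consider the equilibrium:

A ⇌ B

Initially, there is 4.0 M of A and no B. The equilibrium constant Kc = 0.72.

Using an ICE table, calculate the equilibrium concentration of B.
[B] = 1.674 M

ICE: [A] = 4.0 − x, [B] = x.
Kc = x/(4.0 − x) = 0.72 ⇒ x = 0.72·4.0/(1 + 0.72) = 2.88/1.72 = 1.674.
[B] = x = 1.674 M.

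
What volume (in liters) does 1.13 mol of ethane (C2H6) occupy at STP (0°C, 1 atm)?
At STP, 1 mol of gas occupies 22.4 L
Volume = 1.13 mol × 22.4 L/mol = 25.31 L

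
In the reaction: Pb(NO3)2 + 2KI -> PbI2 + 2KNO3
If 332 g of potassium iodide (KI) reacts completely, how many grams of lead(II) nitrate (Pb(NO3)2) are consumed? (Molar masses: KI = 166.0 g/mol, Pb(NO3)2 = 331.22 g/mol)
Moles of KI = 332 g ÷ 166.0 g/mol = 2 mol
Mole ratio: 1 mol Pb(NO3)2 / 2 mol KI
Moles of Pb(NO3)2 = 2 × (1/2) = 1 mol
Mass of Pb(NO3)2 = 1 mol × 331.22 g/mol = 331.2 g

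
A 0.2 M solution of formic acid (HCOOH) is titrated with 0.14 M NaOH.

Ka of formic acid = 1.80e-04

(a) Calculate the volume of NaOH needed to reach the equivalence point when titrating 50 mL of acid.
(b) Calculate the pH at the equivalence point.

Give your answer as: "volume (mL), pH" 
V = 71.4 mL, pH = 8.33

(a) At equivalence: moles acid = moles base.
moles acid = 0.2 × 0.05 = 0.01 mol; V_NaOH = 0.01/0.14 = 0.07143 L = 71.4 mL.
(b) At equivalence, all acid → conjugate base A⁻ at [A⁻] = 0.01/0.1214 = 0.08235 M.
Kb = Kw/Ka = 1.0e-14/1.80e-04 = 5.556e-11; [OH⁻] = √(Kb·[A⁻]) = 2.139e-06; pOH = 5.67; pH = 14 − pOH = 8.33.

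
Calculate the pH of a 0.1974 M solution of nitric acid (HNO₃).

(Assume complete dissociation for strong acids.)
pH = 0.70

[H⁺] = 0.1974 M for strong acid. pH = -log[H⁺] = -log(0.1974)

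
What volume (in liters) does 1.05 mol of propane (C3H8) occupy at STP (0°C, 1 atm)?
At STP, 1 mol of gas occupies 22.4 L
Volume = 1.05 mol × 22.4 L/mol = 23.52 L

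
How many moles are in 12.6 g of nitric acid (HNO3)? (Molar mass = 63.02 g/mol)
Moles = 12.6 g ÷ 63.02 g/mol = 0.1999 mol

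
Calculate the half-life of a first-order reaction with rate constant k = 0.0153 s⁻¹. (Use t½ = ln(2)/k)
45.30 s

t½ = ln(2)/k = 0.6931/0.0153 = 45.30 s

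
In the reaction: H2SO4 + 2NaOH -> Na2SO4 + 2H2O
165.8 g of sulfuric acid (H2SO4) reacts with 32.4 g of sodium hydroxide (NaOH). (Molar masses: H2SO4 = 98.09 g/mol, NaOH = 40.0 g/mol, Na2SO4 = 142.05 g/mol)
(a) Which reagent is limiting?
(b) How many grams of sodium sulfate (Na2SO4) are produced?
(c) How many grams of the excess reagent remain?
(a) NaOH, (b) 57.53 g, (c) 126.1 g

Moles of H2SO4 = 165.8 g ÷ 98.09 g/mol = 1.69028 mol
Moles of NaOH = 32.4 g ÷ 40.0 g/mol = 0.81 mol
Moles ÷ coefficient: H2SO4: 1.69028/1 = 1.69, NaOH: 0.81/2 = 0.405
(a) NaOH has the smaller value, so NaOH is the limiting reagent.
(b) Moles of Na2SO4 = 0.81 mol NaOH × (1/2) = 0.405 mol; mass = 0.405 mol × 142.05 g/mol = 57.53 g
(c) H2SO4 consumed = 0.81 × (1/2) = 0.405 mol; remaining = 1.69028 − 0.405 = 1.28528 mol; mass = 1.28528 mol × 98.09 g/mol = 126.1 g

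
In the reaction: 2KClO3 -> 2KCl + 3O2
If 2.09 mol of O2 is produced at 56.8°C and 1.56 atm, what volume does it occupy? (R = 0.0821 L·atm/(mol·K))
T = 56.8°C + 273.15 = 329.95 K
V = nRT/P = (2.09 × 0.0821 × 329.95) / 1.56
V = 36.29 L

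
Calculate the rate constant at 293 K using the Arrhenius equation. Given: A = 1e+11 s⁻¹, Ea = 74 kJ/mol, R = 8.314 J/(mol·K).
6.41e-03 s⁻¹

k = A·exp(-Ea/(R·T)) = 1e+11·exp(-74000/(8.314·293)) = 1e+11·exp(-30.3776) = 1e+11·6.4144e-14 = 6.41e-03 s⁻¹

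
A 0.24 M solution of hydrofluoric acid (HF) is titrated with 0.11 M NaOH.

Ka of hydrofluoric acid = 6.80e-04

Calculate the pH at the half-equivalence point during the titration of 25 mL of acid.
pH = pKa = 3.17

At the half-equivalence point, [HA] = [A⁻], so by Henderson–Hasselbalch pH = pKa + log(1) = pKa.
pKa = −log(6.80e-04) = 3.17.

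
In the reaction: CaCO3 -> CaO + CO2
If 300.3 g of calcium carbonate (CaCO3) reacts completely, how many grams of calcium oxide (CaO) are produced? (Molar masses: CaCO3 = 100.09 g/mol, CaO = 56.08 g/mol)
Moles of CaCO3 = 300.3 g ÷ 100.09 g/mol = 3.0003 mol
Mole ratio: 1 mol CaO / 1 mol CaCO3
Moles of CaO = 3.0003 × (1/1) = 3.0003 mol
Mass of CaO = 3.0003 mol × 56.08 g/mol = 168.3 g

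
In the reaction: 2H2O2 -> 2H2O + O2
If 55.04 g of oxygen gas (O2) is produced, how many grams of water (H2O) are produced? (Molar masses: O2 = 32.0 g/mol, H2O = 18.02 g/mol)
Moles of O2 = 55.04 g ÷ 32.0 g/mol = 1.72 mol
Mole ratio: 2 mol H2O / 1 mol O2
Moles of H2O = 1.72 × (2/1) = 3.44 mol
Mass of H2O = 3.44 mol × 18.02 g/mol = 61.99 g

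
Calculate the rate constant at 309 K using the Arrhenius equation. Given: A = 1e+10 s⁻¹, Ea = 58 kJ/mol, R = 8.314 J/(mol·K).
1.57e+00 s⁻¹

k = A·exp(-Ea/(R·T)) = 1e+10·exp(-58000/(8.314·309)) = 1e+10·exp(-22.5766) = 1e+10·1.5671e-10 = 1.57e+00 s⁻¹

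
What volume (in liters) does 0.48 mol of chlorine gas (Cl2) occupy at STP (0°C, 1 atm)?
At STP, 1 mol of gas occupies 22.4 L
Volume = 0.48 mol × 22.4 L/mol = 10.75 L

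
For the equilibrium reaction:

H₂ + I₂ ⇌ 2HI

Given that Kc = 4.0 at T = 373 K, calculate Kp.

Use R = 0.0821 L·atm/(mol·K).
K_p = 4.0000

Δn = (moles gaseous products) − (moles gaseous reactants) = 0
T = 373 K; RT = 0.0821 × 373 = 30.6233
Kp = Kc·(RT)^Δn = 4.0 × (30.6233)^0 = 4.0 × 1 = 4.0000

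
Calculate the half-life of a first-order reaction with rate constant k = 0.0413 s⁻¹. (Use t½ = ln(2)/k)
16.78 s

t½ = ln(2)/k = 0.6931/0.0413 = 16.78 s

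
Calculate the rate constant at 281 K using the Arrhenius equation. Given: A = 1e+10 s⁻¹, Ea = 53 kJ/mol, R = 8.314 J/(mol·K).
1.40e+00 s⁻¹

k = A·exp(-Ea/(R·T)) = 1e+10·exp(-53000/(8.314·281)) = 1e+10·exp(-22.6861) = 1e+10·1.4046e-10 = 1.40e+00 s⁻¹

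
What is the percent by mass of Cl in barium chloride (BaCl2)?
Mass of Cl in formula = 35.45 × 2 = 70.9 g/mol
Molar mass = 208.23 g/mol
% Cl = (70.9/208.23) × 100% = 34.05%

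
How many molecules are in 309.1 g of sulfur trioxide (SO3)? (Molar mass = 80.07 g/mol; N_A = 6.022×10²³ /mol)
Moles = 309.1 g ÷ 80.07 g/mol = 3.86037 mol
Molecules = 3.86037 mol × 6.022×10²³ /mol = 2.325e+24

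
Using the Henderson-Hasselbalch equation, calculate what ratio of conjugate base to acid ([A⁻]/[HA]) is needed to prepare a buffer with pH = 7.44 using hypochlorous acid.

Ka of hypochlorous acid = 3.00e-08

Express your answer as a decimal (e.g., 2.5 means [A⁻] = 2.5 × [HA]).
[A⁻]/[HA] = 0.826

pKa = −log(3.00e-08) = 7.5229. pH = pKa + log([A⁻]/[HA]). 7.44 = 7.5229 + log(ratio). log(ratio) = 7.44 − 7.5229 = -0.0829. ratio = 10^(-0.0829) = 0.826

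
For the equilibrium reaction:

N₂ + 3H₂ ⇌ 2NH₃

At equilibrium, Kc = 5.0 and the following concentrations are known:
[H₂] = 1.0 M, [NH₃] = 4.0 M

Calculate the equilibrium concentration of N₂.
[N₂] = 3.2000 M

Kc = ([NH₃]^2) / ([N₂] × [H₂]^3) = 5.0
[N₂]^1 = (product terms)/(Kc · other reactant terms) = 16 / (5.0 · 1) = 3.2
[N₂] = 3.2000 M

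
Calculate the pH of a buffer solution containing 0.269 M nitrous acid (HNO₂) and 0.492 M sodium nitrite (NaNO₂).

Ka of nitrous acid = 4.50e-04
pH = 3.61

pKa = -log(4.50e-04) = 3.35. pH = pKa + log([A⁻]/[HA]) = 3.35 + log(0.492/0.269)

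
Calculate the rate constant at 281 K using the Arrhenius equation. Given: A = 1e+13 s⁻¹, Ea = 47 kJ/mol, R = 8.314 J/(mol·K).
1.83e+04 s⁻¹

k = A·exp(-Ea/(R·T)) = 1e+13·exp(-47000/(8.314·281)) = 1e+13·exp(-20.1178) = 1e+13·1.8320e-09 = 1.83e+04 s⁻¹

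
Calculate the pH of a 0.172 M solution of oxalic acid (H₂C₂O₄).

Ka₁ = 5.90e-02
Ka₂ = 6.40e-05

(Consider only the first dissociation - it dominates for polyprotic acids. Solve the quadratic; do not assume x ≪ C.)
pH = 1.12

x² + Ka₁·x − Ka₁·C = 0 with Ka₁ = 5.90e-02, C = 0.172.
x = (−Ka₁ + √(Ka₁² + 4·Ka₁·C))/2 = 7.5468e-02 M, so pH = 1.12.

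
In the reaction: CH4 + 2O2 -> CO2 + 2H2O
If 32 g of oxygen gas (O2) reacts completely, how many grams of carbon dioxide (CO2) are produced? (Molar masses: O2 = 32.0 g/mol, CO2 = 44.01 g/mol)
Moles of O2 = 32 g ÷ 32.0 g/mol = 1 mol
Mole ratio: 1 mol CO2 / 2 mol O2
Moles of CO2 = 1 × (1/2) = 0.5 mol
Mass of CO2 = 0.5 mol × 44.01 g/mol = 22 g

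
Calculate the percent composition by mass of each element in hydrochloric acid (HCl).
H: 2.76%, Cl: 97.23%

Molar mass of HCl = 36.46 g/mol
% H = (1 × 1.008) / 36.46 × 100% = 1.008 / 36.46 × 100% = 2.76%
% Cl = (1 × 35.45) / 36.46 × 100% = 35.45 / 36.46 × 100% = 97.23%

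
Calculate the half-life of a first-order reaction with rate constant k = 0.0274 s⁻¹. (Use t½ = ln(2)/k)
25.30 s

t½ = ln(2)/k = 0.6931/0.0274 = 25.30 s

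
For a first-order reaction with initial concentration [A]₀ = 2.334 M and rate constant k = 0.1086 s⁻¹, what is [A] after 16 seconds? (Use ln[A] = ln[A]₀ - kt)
0.4106 M

ln[A] = ln[A]₀ - k·t = ln(2.334) - (0.1086)·(16) = 0.8476 - 1.7376 = -0.8900
[A] = e^(-0.8900) = 0.4106 M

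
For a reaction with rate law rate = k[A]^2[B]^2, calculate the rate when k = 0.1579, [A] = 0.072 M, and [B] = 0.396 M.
0.0001284 M/s

rate = k·[A]^2·[B]^2 = 0.1579·(0.072)^2·(0.396)^2 = 0.1579·0.005184·0.156816 = 0.0001284 M/s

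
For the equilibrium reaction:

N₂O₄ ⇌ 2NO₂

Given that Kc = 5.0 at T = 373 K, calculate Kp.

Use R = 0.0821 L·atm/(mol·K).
K_p = 153.1165

Δn = (moles gaseous products) − (moles gaseous reactants) = 1
T = 373 K; RT = 0.0821 × 373 = 30.6233
Kp = Kc·(RT)^Δn = 5.0 × (30.6233)^1 = 5.0 × 30.6233 = 153.1165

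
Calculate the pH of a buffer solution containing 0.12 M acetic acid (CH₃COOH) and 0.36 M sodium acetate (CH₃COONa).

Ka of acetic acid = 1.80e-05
pH = 5.22

pKa = -log(1.80e-05) = 4.74. pH = pKa + log([A⁻]/[HA]) = 4.74 + log(0.36/0.12)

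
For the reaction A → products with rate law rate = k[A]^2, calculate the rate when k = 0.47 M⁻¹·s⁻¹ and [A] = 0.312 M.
0.04575 M/s

rate = k·[A]^2 = 0.47·(0.312)^2 = 0.47·0.097344 = 0.04575 M/s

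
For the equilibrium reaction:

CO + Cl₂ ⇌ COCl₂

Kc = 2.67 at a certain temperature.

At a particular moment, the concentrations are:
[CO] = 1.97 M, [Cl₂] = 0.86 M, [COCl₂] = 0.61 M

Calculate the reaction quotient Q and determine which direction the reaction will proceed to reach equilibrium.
Q = 0.360, Q < K, reaction proceeds forward (toward products)

Q = ([COCl₂]) / ([CO] × [Cl₂])
  = ((0.61)) / ((1.97)·(0.86)) = 0.61/1.6942 = 0.3601
Since Q = 0.3601 < Kc = 2.67, the reaction proceeds forward (toward products) to reach equilibrium.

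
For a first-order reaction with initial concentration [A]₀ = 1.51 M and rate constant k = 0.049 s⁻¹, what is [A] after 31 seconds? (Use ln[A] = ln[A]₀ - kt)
0.3306 M

ln[A] = ln[A]₀ - k·t = ln(1.51) - (0.049)·(31) = 0.4121 - 1.5190 = -1.1069
[A] = e^(-1.1069) = 0.3306 M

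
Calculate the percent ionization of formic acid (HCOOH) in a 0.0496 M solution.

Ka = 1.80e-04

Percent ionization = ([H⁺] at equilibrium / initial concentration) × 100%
Percent ionization = 5.85%

Let x = [H⁺]. Ka = x²/(C - x) ⇒ x² + (1.80e-04)x - (1.80e-04)(0.0496) = 0. x = 2.8993e-03. Percent = (2.8993e-03/0.0496) × 100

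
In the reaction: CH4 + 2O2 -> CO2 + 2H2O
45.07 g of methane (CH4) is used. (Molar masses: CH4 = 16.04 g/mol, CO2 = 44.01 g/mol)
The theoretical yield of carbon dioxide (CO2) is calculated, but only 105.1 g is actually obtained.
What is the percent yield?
Moles of CH4 = 45.07 g ÷ 16.04 g/mol = 2.80985 mol
Mole ratio: 1 mol CO2 / 1 mol CH4
Moles of CO2 = 2.80985 × (1/1) = 2.80985 mol
Theoretical yield = 2.80985 mol × 44.01 g/mol = 123.66 g
Actual yield = 105.1 g
Percent yield = (105.1 / 123.66) × 100% = 85.0%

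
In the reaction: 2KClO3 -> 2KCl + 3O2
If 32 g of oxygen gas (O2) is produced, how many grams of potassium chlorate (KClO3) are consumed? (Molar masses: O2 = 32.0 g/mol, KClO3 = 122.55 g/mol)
Moles of O2 = 32 g ÷ 32.0 g/mol = 1 mol
Mole ratio: 2 mol KClO3 / 3 mol O2
Moles of KClO3 = 1 × (2/3) = 0.666667 mol
Mass of KClO3 = 0.666667 mol × 122.55 g/mol = 81.7 g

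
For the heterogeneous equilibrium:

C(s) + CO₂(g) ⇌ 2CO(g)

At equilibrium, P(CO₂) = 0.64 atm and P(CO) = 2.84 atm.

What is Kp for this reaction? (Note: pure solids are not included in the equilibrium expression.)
K_p = 12.602

Solid C is excluded.
Kp = P(CO)²/P(CO₂) = (2.84)²/0.64 = 8.066/0.64 = 12.602.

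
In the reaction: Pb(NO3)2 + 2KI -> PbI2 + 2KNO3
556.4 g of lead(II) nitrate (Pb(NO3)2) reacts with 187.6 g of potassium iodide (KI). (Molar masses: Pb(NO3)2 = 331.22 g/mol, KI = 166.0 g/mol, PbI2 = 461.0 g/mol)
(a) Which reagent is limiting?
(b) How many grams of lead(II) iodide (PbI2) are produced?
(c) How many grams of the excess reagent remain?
(a) KI, (b) 260.5 g, (c) 369.2 g

Moles of Pb(NO3)2 = 556.4 g ÷ 331.22 g/mol = 1.67985 mol
Moles of KI = 187.6 g ÷ 166.0 g/mol = 1.13012 mol
Moles ÷ coefficient: Pb(NO3)2: 1.67985/1 = 1.68, KI: 1.13012/2 = 0.5651
(a) KI has the smaller value, so KI is the limiting reagent.
(b) Moles of PbI2 = 1.13012 mol KI × (1/2) = 0.56506 mol; mass = 0.56506 mol × 461.0 g/mol = 260.5 g
(c) Pb(NO3)2 consumed = 1.13012 × (1/2) = 0.56506 mol; remaining = 1.67985 − 0.56506 = 1.11479 mol; mass = 1.11479 mol × 331.22 g/mol = 369.2 g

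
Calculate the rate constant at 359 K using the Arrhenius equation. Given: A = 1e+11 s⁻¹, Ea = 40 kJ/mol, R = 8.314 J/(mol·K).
1.51e+05 s⁻¹

k = A·exp(-Ea/(R·T)) = 1e+11·exp(-40000/(8.314·359)) = 1e+11·exp(-13.4016) = 1e+11·1.5128e-06 = 1.51e+05 s⁻¹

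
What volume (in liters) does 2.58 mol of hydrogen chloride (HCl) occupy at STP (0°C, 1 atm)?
At STP, 1 mol of gas occupies 22.4 L
Volume = 2.58 mol × 22.4 L/mol = 57.79 L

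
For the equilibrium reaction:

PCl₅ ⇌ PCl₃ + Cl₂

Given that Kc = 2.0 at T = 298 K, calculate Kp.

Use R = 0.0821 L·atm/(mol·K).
K_p = 48.9316

Δn = (moles gaseous products) − (moles gaseous reactants) = 1
T = 298 K; RT = 0.0821 × 298 = 24.4658
Kp = Kc·(RT)^Δn = 2.0 × (24.4658)^1 = 2.0 × 24.4658 = 48.9316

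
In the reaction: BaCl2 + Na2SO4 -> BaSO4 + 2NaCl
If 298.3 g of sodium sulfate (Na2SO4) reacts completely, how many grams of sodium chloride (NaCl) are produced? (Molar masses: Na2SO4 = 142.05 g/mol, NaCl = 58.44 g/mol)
Moles of Na2SO4 = 298.3 g ÷ 142.05 g/mol = 2.09996 mol
Mole ratio: 2 mol NaCl / 1 mol Na2SO4
Moles of NaCl = 2.09996 × (2/1) = 4.19993 mol
Mass of NaCl = 4.19993 mol × 58.44 g/mol = 245.4 g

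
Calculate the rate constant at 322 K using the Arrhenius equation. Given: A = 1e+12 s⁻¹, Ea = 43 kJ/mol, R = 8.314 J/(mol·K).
1.06e+05 s⁻¹

k = A·exp(-Ea/(R·T)) = 1e+12·exp(-43000/(8.314·322)) = 1e+12·exp(-16.0621) = 1e+12·1.0576e-07 = 1.06e+05 s⁻¹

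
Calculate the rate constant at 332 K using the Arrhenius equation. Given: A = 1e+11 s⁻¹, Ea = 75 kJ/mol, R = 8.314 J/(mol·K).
1.58e-01 s⁻¹

k = A·exp(-Ea/(R·T)) = 1e+11·exp(-75000/(8.314·332)) = 1e+11·exp(-27.1715) = 1e+11·1.5834e-12 = 1.58e-01 s⁻¹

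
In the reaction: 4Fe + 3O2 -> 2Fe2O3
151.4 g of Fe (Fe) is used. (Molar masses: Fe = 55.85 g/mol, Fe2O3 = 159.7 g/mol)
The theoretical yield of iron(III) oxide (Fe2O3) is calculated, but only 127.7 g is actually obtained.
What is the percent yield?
Moles of Fe = 151.4 g ÷ 55.85 g/mol = 2.71083 mol
Mole ratio: 2 mol Fe2O3 / 4 mol Fe
Moles of Fe2O3 = 2.71083 × (2/4) = 1.35542 mol
Theoretical yield = 1.35542 mol × 159.7 g/mol = 216.46 g
Actual yield = 127.7 g
Percent yield = (127.7 / 216.46) × 100% = 59.0%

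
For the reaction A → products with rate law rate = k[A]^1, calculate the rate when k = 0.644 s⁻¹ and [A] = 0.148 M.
0.09531 M/s

rate = k·[A]^1 = 0.644·(0.148)^1 = 0.644·0.148 = 0.09531 M/s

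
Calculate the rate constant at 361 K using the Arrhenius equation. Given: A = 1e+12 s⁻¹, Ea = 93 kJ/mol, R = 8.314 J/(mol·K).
3.49e-02 s⁻¹

k = A·exp(-Ea/(R·T)) = 1e+12·exp(-93000/(8.314·361)) = 1e+12·exp(-30.9860) = 1e+12·3.4910e-14 = 3.49e-02 s⁻¹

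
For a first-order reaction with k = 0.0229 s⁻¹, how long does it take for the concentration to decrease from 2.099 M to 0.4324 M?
68.99 s

From ln[A] = ln[A]₀ - k·t: t = ln([A]₀/[A])/k = ln(2.099/0.4324)/0.0229 = ln(4.8543)/0.0229 = 1.5799/0.0229 = 68.99 s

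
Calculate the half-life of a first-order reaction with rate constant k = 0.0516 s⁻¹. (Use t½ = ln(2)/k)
13.43 s

t½ = ln(2)/k = 0.6931/0.0516 = 13.43 s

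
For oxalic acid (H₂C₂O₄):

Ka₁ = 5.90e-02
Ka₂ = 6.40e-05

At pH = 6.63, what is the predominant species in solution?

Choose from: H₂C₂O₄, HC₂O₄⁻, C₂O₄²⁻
C₂O₄²⁻

pKa1 = 1.23, pKa2 = 4.19. Each pKa is the crossover between adjacent species; pH = 6.63 lies in the region where C₂O₄²⁻ predominates.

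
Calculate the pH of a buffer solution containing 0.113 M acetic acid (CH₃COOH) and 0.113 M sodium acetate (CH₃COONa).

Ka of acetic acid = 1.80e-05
pH = 4.74

pKa = -log(1.80e-05) = 4.74. pH = pKa + log([A⁻]/[HA]) = 4.74 + log(0.113/0.113)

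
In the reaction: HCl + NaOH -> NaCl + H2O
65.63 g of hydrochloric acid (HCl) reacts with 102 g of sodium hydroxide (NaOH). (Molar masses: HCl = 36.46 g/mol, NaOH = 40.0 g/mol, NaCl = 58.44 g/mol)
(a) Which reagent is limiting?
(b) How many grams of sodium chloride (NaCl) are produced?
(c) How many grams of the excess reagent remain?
(a) HCl, (b) 105.2 g, (c) 30 g

Moles of HCl = 65.63 g ÷ 36.46 g/mol = 1.80005 mol
Moles of NaOH = 102 g ÷ 40.0 g/mol = 2.55 mol
Moles ÷ coefficient: HCl: 1.80005/1 = 1.8, NaOH: 2.55/1 = 2.55
(a) HCl has the smaller value, so HCl is the limiting reagent.
(b) Moles of NaCl = 1.80005 mol HCl × (1/1) = 1.80005 mol; mass = 1.80005 mol × 58.44 g/mol = 105.2 g
(c) NaOH consumed = 1.80005 × (1/1) = 1.80005 mol; remaining = 2.55 − 1.80005 = 0.749945 mol; mass = 0.749945 mol × 40.0 g/mol = 30 g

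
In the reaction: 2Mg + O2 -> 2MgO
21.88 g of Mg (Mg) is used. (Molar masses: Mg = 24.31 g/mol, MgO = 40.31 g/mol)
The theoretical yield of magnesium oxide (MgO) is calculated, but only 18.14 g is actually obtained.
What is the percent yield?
Moles of Mg = 21.88 g ÷ 24.31 g/mol = 0.900041 mol
Mole ratio: 2 mol MgO / 2 mol Mg
Moles of MgO = 0.900041 × (2/2) = 0.900041 mol
Theoretical yield = 0.900041 mol × 40.31 g/mol = 36.281 g
Actual yield = 18.14 g
Percent yield = (18.14 / 36.281) × 100% = 50.0%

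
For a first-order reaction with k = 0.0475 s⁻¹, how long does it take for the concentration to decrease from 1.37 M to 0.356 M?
28.37 s

From ln[A] = ln[A]₀ - k·t: t = ln([A]₀/[A])/k = ln(1.37/0.356)/0.0475 = ln(3.8483)/0.0475 = 1.3476/0.0475 = 28.37 s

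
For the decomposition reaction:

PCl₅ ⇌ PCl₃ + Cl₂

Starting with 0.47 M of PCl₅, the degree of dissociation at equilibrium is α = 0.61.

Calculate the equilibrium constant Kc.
K_c = 0.4484

x = α·[A]₀ = 0.61 × 0.47 = 0.2867 M dissociated.
At eq: [PCl₅] = 0.47 − 0.2867 = 0.1833 M; [PCl₃] = [Cl₂] = x = 0.2867 M.
Kc = [PCl₃][Cl₂]/[PCl₅] = (0.2867)²/0.1833 = 0.4484.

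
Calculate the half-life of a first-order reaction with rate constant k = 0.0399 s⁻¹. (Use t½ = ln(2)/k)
17.37 s

t½ = ln(2)/k = 0.6931/0.0399 = 17.37 s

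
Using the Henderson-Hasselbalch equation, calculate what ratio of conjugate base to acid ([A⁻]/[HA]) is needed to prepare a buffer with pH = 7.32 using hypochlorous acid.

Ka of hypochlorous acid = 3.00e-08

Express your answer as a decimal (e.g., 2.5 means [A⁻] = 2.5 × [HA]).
[A⁻]/[HA] = 0.627

pKa = −log(3.00e-08) = 7.5229. pH = pKa + log([A⁻]/[HA]). 7.32 = 7.5229 + log(ratio). log(ratio) = 7.32 − 7.5229 = -0.2029. ratio = 10^(-0.2029) = 0.627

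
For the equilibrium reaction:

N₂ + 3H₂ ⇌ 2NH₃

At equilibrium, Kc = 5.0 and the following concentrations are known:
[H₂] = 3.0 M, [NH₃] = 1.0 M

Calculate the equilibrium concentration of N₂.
[N₂] = 0.0074 M

Kc = ([NH₃]^2) / ([N₂] × [H₂]^3) = 5.0
[N₂]^1 = (product terms)/(Kc · other reactant terms) = 1 / (5.0 · 27) = 0.0074074
[N₂] = 0.0074 M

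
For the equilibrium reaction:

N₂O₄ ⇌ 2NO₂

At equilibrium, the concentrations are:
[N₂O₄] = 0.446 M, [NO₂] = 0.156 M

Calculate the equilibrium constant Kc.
K_c = 0.0546

Kc = ([NO₂]^2) / ([N₂O₄])
   = ((0.156)^2) / ((0.446))
   = 0.024336 / 0.446 = 0.0546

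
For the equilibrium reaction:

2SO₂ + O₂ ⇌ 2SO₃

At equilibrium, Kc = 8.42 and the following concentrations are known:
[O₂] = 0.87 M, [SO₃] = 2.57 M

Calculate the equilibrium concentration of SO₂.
[SO₂] = 0.9495 M

Kc = ([SO₃]^2) / ([SO₂]^2 × [O₂]) = 8.42
[SO₂]^2 = (product terms)/(Kc · other reactant terms) = 6.6049 / (8.42 · 0.87) = 0.90164
[SO₂] = (0.90164)^(1/2) = 0.9495 M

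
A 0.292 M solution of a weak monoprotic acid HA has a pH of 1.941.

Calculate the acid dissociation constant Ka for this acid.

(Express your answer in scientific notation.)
K_a = 4.68e-04

[H⁺] = 10^(−pH) = 10^(−1.941) = 1.146e-02 M. For HA ⇌ H⁺ + A⁻, Ka = x²/(C − x) = (1.146e-02)²/(0.292 − 1.146e-02) = 4.68e-04.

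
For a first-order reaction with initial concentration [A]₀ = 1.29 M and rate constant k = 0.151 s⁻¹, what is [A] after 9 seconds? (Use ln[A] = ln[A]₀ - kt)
0.3314 M

ln[A] = ln[A]₀ - k·t = ln(1.29) - (0.151)·(9) = 0.2546 - 1.3590 = -1.1044
[A] = e^(-1.1044) = 0.3314 M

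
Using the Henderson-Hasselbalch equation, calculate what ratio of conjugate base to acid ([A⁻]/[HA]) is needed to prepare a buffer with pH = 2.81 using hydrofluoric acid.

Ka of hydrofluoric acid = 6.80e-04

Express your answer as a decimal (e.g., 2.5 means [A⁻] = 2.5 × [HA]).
[A⁻]/[HA] = 0.439

pKa = −log(6.80e-04) = 3.1675. pH = pKa + log([A⁻]/[HA]). 2.81 = 3.1675 + log(ratio). log(ratio) = 2.81 − 3.1675 = -0.3575. ratio = 10^(-0.3575) = 0.439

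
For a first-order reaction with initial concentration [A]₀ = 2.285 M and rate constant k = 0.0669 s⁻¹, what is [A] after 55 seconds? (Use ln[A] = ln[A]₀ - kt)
0.0577 M

ln[A] = ln[A]₀ - k·t = ln(2.285) - (0.0669)·(55) = 0.8264 - 3.6795 = -2.8531
[A] = e^(-2.8531) = 0.0577 M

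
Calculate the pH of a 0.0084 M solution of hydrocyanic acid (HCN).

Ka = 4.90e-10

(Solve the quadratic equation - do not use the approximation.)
pH = 5.69

x² + Ka×x - Ka×C = 0. Using quadratic formula: [H⁺] = 2.0285e-06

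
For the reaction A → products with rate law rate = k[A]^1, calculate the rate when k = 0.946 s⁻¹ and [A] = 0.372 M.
0.3519 M/s

rate = k·[A]^1 = 0.946·(0.372)^1 = 0.946·0.372 = 0.3519 M/s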